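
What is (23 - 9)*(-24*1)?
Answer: -336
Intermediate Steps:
(23 - 9)*(-24*1) = 14*(-24) = -336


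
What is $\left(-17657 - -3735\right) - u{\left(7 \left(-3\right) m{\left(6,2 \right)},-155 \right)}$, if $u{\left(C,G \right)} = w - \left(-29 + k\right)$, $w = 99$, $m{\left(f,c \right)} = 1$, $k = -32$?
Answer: $-14082$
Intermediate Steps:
$u{\left(C,G \right)} = 160$ ($u{\left(C,G \right)} = 99 - \left(-29 - 32\right) = 99 - -61 = 99 + 61 = 160$)
$\left(-17657 - -3735\right) - u{\left(7 \left(-3\right) m{\left(6,2 \right)},-155 \right)} = \left(-17657 - -3735\right) - 160 = \left(-17657 + 3735\right) - 160 = -13922 - 160 = -14082$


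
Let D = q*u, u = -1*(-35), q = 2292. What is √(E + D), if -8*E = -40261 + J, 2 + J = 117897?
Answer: √282063/2 ≈ 265.55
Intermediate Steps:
u = 35
J = 117895 (J = -2 + 117897 = 117895)
D = 80220 (D = 2292*35 = 80220)
E = -38817/4 (E = -(-40261 + 117895)/8 = -⅛*77634 = -38817/4 ≈ -9704.3)
√(E + D) = √(-38817/4 + 80220) = √(282063/4) = √282063/2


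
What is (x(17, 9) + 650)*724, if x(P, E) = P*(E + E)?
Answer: 692144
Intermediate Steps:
x(P, E) = 2*E*P (x(P, E) = P*(2*E) = 2*E*P)
(x(17, 9) + 650)*724 = (2*9*17 + 650)*724 = (306 + 650)*724 = 956*724 = 692144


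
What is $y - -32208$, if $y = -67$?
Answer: $32141$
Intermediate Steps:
$y - -32208 = -67 - -32208 = -67 + 32208 = 32141$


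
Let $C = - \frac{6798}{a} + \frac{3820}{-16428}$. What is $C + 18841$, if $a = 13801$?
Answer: $\frac{28861624358}{1531911} \approx 18840.0$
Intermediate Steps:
$C = - \frac{1110793}{1531911}$ ($C = - \frac{6798}{13801} + \frac{3820}{-16428} = \left(-6798\right) \frac{1}{13801} + 3820 \left(- \frac{1}{16428}\right) = - \frac{6798}{13801} - \frac{955}{4107} = - \frac{1110793}{1531911} \approx -0.7251$)
$C + 18841 = - \frac{1110793}{1531911} + 18841 = \frac{28861624358}{1531911}$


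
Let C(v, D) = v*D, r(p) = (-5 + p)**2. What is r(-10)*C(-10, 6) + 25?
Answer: -13475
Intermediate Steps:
C(v, D) = D*v
r(-10)*C(-10, 6) + 25 = (-5 - 10)**2*(6*(-10)) + 25 = (-15)**2*(-60) + 25 = 225*(-60) + 25 = -13500 + 25 = -13475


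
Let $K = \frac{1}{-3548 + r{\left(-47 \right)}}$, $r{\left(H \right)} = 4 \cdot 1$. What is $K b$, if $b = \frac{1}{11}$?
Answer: $- \frac{1}{38984} \approx -2.5652 \cdot 10^{-5}$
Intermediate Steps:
$r{\left(H \right)} = 4$
$K = - \frac{1}{3544}$ ($K = \frac{1}{-3548 + 4} = \frac{1}{-3544} = - \frac{1}{3544} \approx -0.00028217$)
$b = \frac{1}{11} \approx 0.090909$
$K b = \left(- \frac{1}{3544}\right) \frac{1}{11} = - \frac{1}{38984}$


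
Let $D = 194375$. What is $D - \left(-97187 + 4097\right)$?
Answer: $287465$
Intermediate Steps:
$D - \left(-97187 + 4097\right) = 194375 - \left(-97187 + 4097\right) = 194375 - -93090 = 194375 + 93090 = 287465$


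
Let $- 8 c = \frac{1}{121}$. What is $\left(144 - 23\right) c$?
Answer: $- \frac{1}{8} \approx -0.125$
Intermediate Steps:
$c = - \frac{1}{968}$ ($c = - \frac{1}{8 \cdot 121} = \left(- \frac{1}{8}\right) \frac{1}{121} = - \frac{1}{968} \approx -0.0010331$)
$\left(144 - 23\right) c = \left(144 - 23\right) \left(- \frac{1}{968}\right) = 121 \left(- \frac{1}{968}\right) = - \frac{1}{8}$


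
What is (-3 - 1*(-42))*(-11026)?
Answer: -430014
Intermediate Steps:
(-3 - 1*(-42))*(-11026) = (-3 + 42)*(-11026) = 39*(-11026) = -430014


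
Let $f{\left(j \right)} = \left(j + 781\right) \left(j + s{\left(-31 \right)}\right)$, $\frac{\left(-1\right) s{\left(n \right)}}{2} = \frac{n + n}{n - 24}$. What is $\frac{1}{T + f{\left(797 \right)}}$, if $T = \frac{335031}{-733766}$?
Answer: $\frac{3668830}{4601108579193} \approx 7.9738 \cdot 10^{-7}$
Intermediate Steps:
$T = - \frac{335031}{733766}$ ($T = 335031 \left(- \frac{1}{733766}\right) = - \frac{335031}{733766} \approx -0.45659$)
$s{\left(n \right)} = - \frac{4 n}{-24 + n}$ ($s{\left(n \right)} = - 2 \frac{n + n}{n - 24} = - 2 \frac{2 n}{-24 + n} = - \frac{4 n}{-24 + n}$)
$f{\left(j \right)} = \left(781 + j\right) \left(- \frac{124}{55} + j\right)$ ($f{\left(j \right)} = \left(j + 781\right) \left(j - - \frac{124}{-24 - 31}\right) = \left(781 + j\right) \left(j - - \frac{124}{-55}\right) = \left(781 + j\right) \left(j - \left(-124\right) \left(- \frac{1}{55}\right)\right) = \left(781 + j\right) \left(j - \frac{124}{55}\right) = \left(781 + j\right) \left(- \frac{124}{55} + j\right)$)
$\frac{1}{T + f{\left(797 \right)}} = \frac{1}{- \frac{335031}{733766} + \left(- \frac{8804}{5} + 797^{2} + \frac{42831}{55} \cdot 797\right)} = \frac{1}{- \frac{335031}{733766} + \left(- \frac{8804}{5} + 635209 + \frac{34136307}{55}\right)} = \frac{1}{- \frac{335031}{733766} + \frac{68975958}{55}} = \frac{1}{\frac{4601108579193}{3668830}} = \frac{3668830}{4601108579193}$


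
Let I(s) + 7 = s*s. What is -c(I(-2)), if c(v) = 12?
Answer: -12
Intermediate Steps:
I(s) = -7 + s² (I(s) = -7 + s*s = -7 + s²)
-c(I(-2)) = -1*12 = -12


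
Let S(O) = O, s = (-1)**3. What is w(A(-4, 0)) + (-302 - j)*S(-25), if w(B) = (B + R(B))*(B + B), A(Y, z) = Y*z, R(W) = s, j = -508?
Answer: -5150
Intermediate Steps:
s = -1
R(W) = -1
w(B) = 2*B*(-1 + B) (w(B) = (B - 1)*(B + B) = (-1 + B)*(2*B) = 2*B*(-1 + B))
w(A(-4, 0)) + (-302 - j)*S(-25) = 2*(-4*0)*(-1 - 4*0) + (-302 - 1*(-508))*(-25) = 2*0*(-1 + 0) + (-302 + 508)*(-25) = 2*0*(-1) + 206*(-25) = 0 - 5150 = -5150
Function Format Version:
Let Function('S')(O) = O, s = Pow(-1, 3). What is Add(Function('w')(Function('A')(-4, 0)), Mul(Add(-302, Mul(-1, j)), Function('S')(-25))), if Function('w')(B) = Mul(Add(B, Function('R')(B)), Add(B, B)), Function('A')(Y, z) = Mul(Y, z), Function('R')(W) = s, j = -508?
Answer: -5150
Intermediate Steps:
s = -1
Function('R')(W) = -1
Function('w')(B) = Mul(2, B, Add(-1, B)) (Function('w')(B) = Mul(Add(B, -1), Add(B, B)) = Mul(Add(-1, B), Mul(2, B)) = Mul(2, B, Add(-1, B)))
Add(Function('w')(Function('A')(-4, 0)), Mul(Add(-302, Mul(-1, j)), Function('S')(-25))) = Add(Mul(2, Mul(-4, 0), Add(-1, Mul(-4, 0))), Mul(Add(-302, Mul(-1, -508)), -25)) = Add(Mul(2, 0, Add(-1, 0)), Mul(Add(-302, 508), -25)) = Add(Mul(2, 0, -1), Mul(206, -25)) = Add(0, -5150) = -5150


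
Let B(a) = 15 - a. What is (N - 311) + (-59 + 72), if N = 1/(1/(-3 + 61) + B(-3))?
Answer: -311352/1045 ≈ -297.94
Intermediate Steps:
N = 58/1045 (N = 1/(1/(-3 + 61) + (15 - 1*(-3))) = 1/(1/58 + (15 + 3)) = 1/(1/58 + 18) = 1/(1045/58) = 58/1045 ≈ 0.055502)
(N - 311) + (-59 + 72) = (58/1045 - 311) + (-59 + 72) = -324937/1045 + 13 = -311352/1045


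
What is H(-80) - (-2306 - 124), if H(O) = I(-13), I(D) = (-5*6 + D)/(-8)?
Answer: 19483/8 ≈ 2435.4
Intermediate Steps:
I(D) = 15/4 - D/8 (I(D) = (-30 + D)*(-⅛) = 15/4 - D/8)
H(O) = 43/8 (H(O) = 15/4 - ⅛*(-13) = 15/4 + 13/8 = 43/8)
H(-80) - (-2306 - 124) = 43/8 - (-2306 - 124) = 43/8 - 1*(-2430) = 43/8 + 2430 = 19483/8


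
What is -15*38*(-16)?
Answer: 9120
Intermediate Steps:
-15*38*(-16) = -570*(-16) = 9120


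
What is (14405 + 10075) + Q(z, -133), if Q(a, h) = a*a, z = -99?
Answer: 34281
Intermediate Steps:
Q(a, h) = a²
(14405 + 10075) + Q(z, -133) = (14405 + 10075) + (-99)² = 24480 + 9801 = 34281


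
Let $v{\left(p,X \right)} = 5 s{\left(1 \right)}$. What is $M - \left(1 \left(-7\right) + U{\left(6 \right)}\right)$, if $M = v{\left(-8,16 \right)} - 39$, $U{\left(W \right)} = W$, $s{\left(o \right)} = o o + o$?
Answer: $-28$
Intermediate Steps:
$s{\left(o \right)} = o + o^{2}$ ($s{\left(o \right)} = o^{2} + o = o + o^{2}$)
$v{\left(p,X \right)} = 10$ ($v{\left(p,X \right)} = 5 \cdot 1 \left(1 + 1\right) = 5 \cdot 1 \cdot 2 = 5 \cdot 2 = 10$)
$M = -29$ ($M = 10 - 39 = -29$)
$M - \left(1 \left(-7\right) + U{\left(6 \right)}\right) = -29 - \left(1 \left(-7\right) + 6\right) = -29 - \left(-7 + 6\right) = -29 - -1 = -29 + 1 = -28$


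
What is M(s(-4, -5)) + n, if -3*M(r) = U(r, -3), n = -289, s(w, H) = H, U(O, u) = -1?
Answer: -866/3 ≈ -288.67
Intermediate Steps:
M(r) = ⅓ (M(r) = -⅓*(-1) = ⅓)
M(s(-4, -5)) + n = ⅓ - 289 = -866/3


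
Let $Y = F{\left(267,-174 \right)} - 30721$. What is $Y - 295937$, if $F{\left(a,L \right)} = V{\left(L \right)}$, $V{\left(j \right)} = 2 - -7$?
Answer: $-326649$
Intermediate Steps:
$V{\left(j \right)} = 9$ ($V{\left(j \right)} = 2 + 7 = 9$)
$F{\left(a,L \right)} = 9$
$Y = -30712$ ($Y = 9 - 30721 = -30712$)
$Y - 295937 = -30712 - 295937 = -326649$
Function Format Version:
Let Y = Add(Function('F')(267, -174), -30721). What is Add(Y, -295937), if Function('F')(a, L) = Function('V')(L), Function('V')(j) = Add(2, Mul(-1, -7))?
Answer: -326649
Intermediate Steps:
Function('V')(j) = 9 (Function('V')(j) = Add(2, 7) = 9)
Function('F')(a, L) = 9
Y = -30712 (Y = Add(9, -30721) = -30712)
Add(Y, -295937) = Add(-30712, -295937) = -326649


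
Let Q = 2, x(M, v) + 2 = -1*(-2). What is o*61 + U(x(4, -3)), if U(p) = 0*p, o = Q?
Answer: 122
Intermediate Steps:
x(M, v) = 0 (x(M, v) = -2 - 1*(-2) = -2 + 2 = 0)
o = 2
U(p) = 0
o*61 + U(x(4, -3)) = 2*61 + 0 = 122 + 0 = 122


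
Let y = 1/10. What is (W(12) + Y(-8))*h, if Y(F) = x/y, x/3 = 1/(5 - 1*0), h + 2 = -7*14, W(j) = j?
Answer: -1800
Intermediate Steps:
h = -100 (h = -2 - 7*14 = -2 - 98 = -100)
x = ⅗ (x = 3/(5 - 1*0) = 3/(5 + 0) = 3/5 = 3*(⅕) = ⅗ ≈ 0.60000)
y = ⅒ ≈ 0.10000
Y(F) = 6 (Y(F) = 3/(5*(⅒)) = (⅗)*10 = 6)
(W(12) + Y(-8))*h = (12 + 6)*(-100) = 18*(-100) = -1800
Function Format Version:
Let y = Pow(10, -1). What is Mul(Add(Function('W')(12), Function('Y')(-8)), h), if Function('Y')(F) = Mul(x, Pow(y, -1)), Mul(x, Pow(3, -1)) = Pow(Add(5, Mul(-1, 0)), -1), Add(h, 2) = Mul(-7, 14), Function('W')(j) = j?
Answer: -1800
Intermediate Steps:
h = -100 (h = Add(-2, Mul(-7, 14)) = Add(-2, -98) = -100)
x = Rational(3, 5) (x = Mul(3, Pow(Add(5, Mul(-1, 0)), -1)) = Mul(3, Pow(Add(5, 0), -1)) = Mul(3, Pow(5, -1)) = Mul(3, Rational(1, 5)) = Rational(3, 5) ≈ 0.60000)
y = Rational(1, 10) ≈ 0.10000
Function('Y')(F) = 6 (Function('Y')(F) = Mul(Rational(3, 5), Pow(Rational(1, 10), -1)) = Mul(Rational(3, 5), 10) = 6)
Mul(Add(Function('W')(12), Function('Y')(-8)), h) = Mul(Add(12, 6), -100) = Mul(18, -100) = -1800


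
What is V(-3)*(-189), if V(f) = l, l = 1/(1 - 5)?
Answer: 189/4 ≈ 47.250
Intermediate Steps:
l = -¼ (l = 1/(-4) = -¼ ≈ -0.25000)
V(f) = -¼
V(-3)*(-189) = -¼*(-189) = 189/4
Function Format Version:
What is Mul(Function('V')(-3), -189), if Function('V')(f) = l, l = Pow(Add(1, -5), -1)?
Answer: Rational(189, 4) ≈ 47.250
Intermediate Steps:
l = Rational(-1, 4) (l = Pow(-4, -1) = Rational(-1, 4) ≈ -0.25000)
Function('V')(f) = Rational(-1, 4)
Mul(Function('V')(-3), -189) = Mul(Rational(-1, 4), -189) = Rational(189, 4)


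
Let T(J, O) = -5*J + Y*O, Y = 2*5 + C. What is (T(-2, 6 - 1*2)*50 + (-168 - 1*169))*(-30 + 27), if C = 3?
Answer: -8289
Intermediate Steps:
Y = 13 (Y = 2*5 + 3 = 10 + 3 = 13)
T(J, O) = -5*J + 13*O
(T(-2, 6 - 1*2)*50 + (-168 - 1*169))*(-30 + 27) = ((-5*(-2) + 13*(6 - 1*2))*50 + (-168 - 1*169))*(-30 + 27) = ((10 + 13*(6 - 2))*50 + (-168 - 169))*(-3) = ((10 + 13*4)*50 - 337)*(-3) = ((10 + 52)*50 - 337)*(-3) = (62*50 - 337)*(-3) = (3100 - 337)*(-3) = 2763*(-3) = -8289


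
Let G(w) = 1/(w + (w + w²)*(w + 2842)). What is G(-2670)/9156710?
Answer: 1/11223460850151900 ≈ 8.9099e-17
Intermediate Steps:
G(w) = 1/(w + (2842 + w)*(w + w²)) (G(w) = 1/(w + (w + w²)*(2842 + w)) = 1/(w + (2842 + w)*(w + w²)))
G(-2670)/9156710 = (1/((-2670)*(2843 + (-2670)² + 2843*(-2670))))/9156710 = -1/(2670*(2843 + 7128900 - 7590810))*(1/9156710) = -1/2670/(-459067)*(1/9156710) = -1/2670*(-1/459067)*(1/9156710) = (1/1225708890)*(1/9156710) = 1/11223460850151900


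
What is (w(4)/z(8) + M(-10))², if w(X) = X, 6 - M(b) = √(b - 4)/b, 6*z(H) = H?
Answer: (90 + I*√14)²/100 ≈ 80.86 + 6.735*I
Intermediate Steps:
z(H) = H/6
M(b) = 6 - √(-4 + b)/b (M(b) = 6 - √(b - 4)/b = 6 - √(-4 + b)/b)
(w(4)/z(8) + M(-10))² = (4/(((⅙)*8)) + (6 - 1*√(-4 - 10)/(-10)))² = (4/(4/3) + (6 - 1*(-⅒)*√(-14)))² = (4*(¾) + (6 - 1*(-⅒)*I*√14))² = (3 + (6 + I*√14/10))² = (9 + I*√14/10)²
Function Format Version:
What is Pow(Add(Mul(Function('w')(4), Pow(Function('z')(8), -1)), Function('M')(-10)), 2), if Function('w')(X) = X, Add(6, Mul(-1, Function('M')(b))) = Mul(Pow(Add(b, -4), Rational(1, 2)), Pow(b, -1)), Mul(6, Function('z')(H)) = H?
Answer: Mul(Rational(1, 100), Pow(Add(90, Mul(I, Pow(14, Rational(1, 2)))), 2)) ≈ Add(80.860, Mul(6.7350, I))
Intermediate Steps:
Function('z')(H) = Mul(Rational(1, 6), H)
Function('M')(b) = Add(6, Mul(-1, Pow(b, -1), Pow(Add(-4, b), Rational(1, 2)))) (Function('M')(b) = Add(6, Mul(-1, Mul(Pow(Add(b, -4), Rational(1, 2)), Pow(b, -1)))) = Add(6, Mul(-1, Mul(Pow(Add(-4, b), Rational(1, 2)), Pow(b, -1)))) = Add(6, Mul(-1, Mul(Pow(b, -1), Pow(Add(-4, b), Rational(1, 2))))) = Add(6, Mul(-1, Pow(b, -1), Pow(Add(-4, b), Rational(1, 2)))))
Pow(Add(Mul(Function('w')(4), Pow(Function('z')(8), -1)), Function('M')(-10)), 2) = Pow(Add(Mul(4, Pow(Mul(Rational(1, 6), 8), -1)), Add(6, Mul(-1, Pow(-10, -1), Pow(Add(-4, -10), Rational(1, 2))))), 2) = Pow(Add(Mul(4, Pow(Rational(4, 3), -1)), Add(6, Mul(-1, Rational(-1, 10), Pow(-14, Rational(1, 2))))), 2) = Pow(Add(Mul(4, Rational(3, 4)), Add(6, Mul(-1, Rational(-1, 10), Mul(I, Pow(14, Rational(1, 2)))))), 2) = Pow(Add(3, Add(6, Mul(Rational(1, 10), I, Pow(14, Rational(1, 2))))), 2) = Pow(Add(9, Mul(Rational(1, 10), I, Pow(14, Rational(1, 2)))), 2)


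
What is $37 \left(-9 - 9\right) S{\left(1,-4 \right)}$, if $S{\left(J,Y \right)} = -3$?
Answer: $1998$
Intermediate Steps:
$37 \left(-9 - 9\right) S{\left(1,-4 \right)} = 37 \left(-9 - 9\right) \left(-3\right) = 37 \left(-18\right) \left(-3\right) = \left(-666\right) \left(-3\right) = 1998$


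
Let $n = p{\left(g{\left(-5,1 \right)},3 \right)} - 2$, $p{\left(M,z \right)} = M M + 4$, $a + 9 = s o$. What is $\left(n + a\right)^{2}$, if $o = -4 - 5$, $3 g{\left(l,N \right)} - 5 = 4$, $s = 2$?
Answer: $256$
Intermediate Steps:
$g{\left(l,N \right)} = 3$ ($g{\left(l,N \right)} = \frac{5}{3} + \frac{1}{3} \cdot 4 = \frac{5}{3} + \frac{4}{3} = 3$)
$o = -9$
$a = -27$ ($a = -9 + 2 \left(-9\right) = -9 - 18 = -27$)
$p{\left(M,z \right)} = 4 + M^{2}$ ($p{\left(M,z \right)} = M^{2} + 4 = 4 + M^{2}$)
$n = 11$ ($n = \left(4 + 3^{2}\right) - 2 = \left(4 + 9\right) - 2 = 13 - 2 = 11$)
$\left(n + a\right)^{2} = \left(11 - 27\right)^{2} = \left(-16\right)^{2} = 256$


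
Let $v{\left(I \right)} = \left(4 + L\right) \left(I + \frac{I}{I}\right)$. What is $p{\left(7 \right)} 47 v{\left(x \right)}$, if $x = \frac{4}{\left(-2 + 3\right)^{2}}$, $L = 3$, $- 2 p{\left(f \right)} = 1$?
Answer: $- \frac{1645}{2} \approx -822.5$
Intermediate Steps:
$p{\left(f \right)} = - \frac{1}{2}$ ($p{\left(f \right)} = \left(- \frac{1}{2}\right) 1 = - \frac{1}{2}$)
$x = 4$ ($x = \frac{4}{1^{2}} = \frac{4}{1} = 4 \cdot 1 = 4$)
$v{\left(I \right)} = 7 + 7 I$ ($v{\left(I \right)} = \left(4 + 3\right) \left(I + \frac{I}{I}\right) = 7 \left(I + 1\right) = 7 \left(1 + I\right) = 7 + 7 I$)
$p{\left(7 \right)} 47 v{\left(x \right)} = \left(- \frac{1}{2}\right) 47 \left(7 + 7 \cdot 4\right) = - \frac{47 \left(7 + 28\right)}{2} = \left(- \frac{47}{2}\right) 35 = - \frac{1645}{2}$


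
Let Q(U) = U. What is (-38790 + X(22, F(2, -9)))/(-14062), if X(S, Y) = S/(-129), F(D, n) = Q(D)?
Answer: 2501966/906999 ≈ 2.7585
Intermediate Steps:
F(D, n) = D
X(S, Y) = -S/129 (X(S, Y) = S*(-1/129) = -S/129)
(-38790 + X(22, F(2, -9)))/(-14062) = (-38790 - 1/129*22)/(-14062) = (-38790 - 22/129)*(-1/14062) = -5003932/129*(-1/14062) = 2501966/906999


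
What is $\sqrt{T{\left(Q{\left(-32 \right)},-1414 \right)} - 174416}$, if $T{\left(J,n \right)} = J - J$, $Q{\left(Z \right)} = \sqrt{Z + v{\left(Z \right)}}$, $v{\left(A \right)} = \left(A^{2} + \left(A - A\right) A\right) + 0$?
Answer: $4 i \sqrt{10901} \approx 417.63 i$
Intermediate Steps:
$v{\left(A \right)} = A^{2}$ ($v{\left(A \right)} = \left(A^{2} + 0 A\right) + 0 = \left(A^{2} + 0\right) + 0 = A^{2} + 0 = A^{2}$)
$Q{\left(Z \right)} = \sqrt{Z + Z^{2}}$
$T{\left(J,n \right)} = 0$
$\sqrt{T{\left(Q{\left(-32 \right)},-1414 \right)} - 174416} = \sqrt{0 - 174416} = \sqrt{-174416} = 4 i \sqrt{10901}$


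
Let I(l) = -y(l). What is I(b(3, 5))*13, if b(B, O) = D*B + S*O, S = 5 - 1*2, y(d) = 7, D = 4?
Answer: -91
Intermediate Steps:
S = 3 (S = 5 - 2 = 3)
b(B, O) = 3*O + 4*B (b(B, O) = 4*B + 3*O = 3*O + 4*B)
I(l) = -7 (I(l) = -1*7 = -7)
I(b(3, 5))*13 = -7*13 = -91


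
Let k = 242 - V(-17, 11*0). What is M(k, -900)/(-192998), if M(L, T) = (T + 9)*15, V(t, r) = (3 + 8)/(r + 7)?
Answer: 13365/192998 ≈ 0.069249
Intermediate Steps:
V(t, r) = 11/(7 + r)
k = 1683/7 (k = 242 - 11/(7 + 11*0) = 242 - 11/(7 + 0) = 242 - 11/7 = 1683/7 ≈ 240.43)
M(L, T) = 135 + 15*T (M(L, T) = (9 + T)*15 = 135 + 15*T)
M(k, -900)/(-192998) = (135 + 15*(-900))/(-192998) = (135 - 13500)*(-1/192998) = -13365*(-1/192998) = 13365/192998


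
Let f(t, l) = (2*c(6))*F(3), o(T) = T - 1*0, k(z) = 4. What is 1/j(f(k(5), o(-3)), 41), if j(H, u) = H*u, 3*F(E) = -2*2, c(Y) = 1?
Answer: -3/328 ≈ -0.0091463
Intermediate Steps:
F(E) = -4/3 (F(E) = (-2*2)/3 = (1/3)*(-4) = -4/3)
o(T) = T (o(T) = T + 0 = T)
f(t, l) = -8/3 (f(t, l) = (2*1)*(-4/3) = 2*(-4/3) = -8/3)
1/j(f(k(5), o(-3)), 41) = 1/(-8/3*41) = 1/(-328/3) = -3/328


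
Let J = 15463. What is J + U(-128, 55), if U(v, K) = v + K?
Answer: 15390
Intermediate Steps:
U(v, K) = K + v
J + U(-128, 55) = 15463 + (55 - 128) = 15463 - 73 = 15390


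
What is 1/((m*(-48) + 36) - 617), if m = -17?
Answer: 1/235 ≈ 0.0042553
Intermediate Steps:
1/((m*(-48) + 36) - 617) = 1/((-17*(-48) + 36) - 617) = 1/((816 + 36) - 617) = 1/(852 - 617) = 1/235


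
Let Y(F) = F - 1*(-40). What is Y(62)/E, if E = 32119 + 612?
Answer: 102/32731 ≈ 0.0031163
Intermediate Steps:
E = 32731
Y(F) = 40 + F (Y(F) = F + 40 = 40 + F)
Y(62)/E = (40 + 62)/32731 = 102*(1/32731) = 102/32731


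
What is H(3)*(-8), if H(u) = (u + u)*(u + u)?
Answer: -288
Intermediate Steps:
H(u) = 4*u² (H(u) = (2*u)*(2*u) = 4*u²)
H(3)*(-8) = (4*3²)*(-8) = (4*9)*(-8) = 36*(-8) = -288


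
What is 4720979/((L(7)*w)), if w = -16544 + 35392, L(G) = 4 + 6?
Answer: 4720979/188480 ≈ 25.048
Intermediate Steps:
L(G) = 10
w = 18848
4720979/((L(7)*w)) = 4720979/((10*18848)) = 4720979/188480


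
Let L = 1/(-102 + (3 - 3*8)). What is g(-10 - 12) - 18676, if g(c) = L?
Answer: -2297149/123 ≈ -18676.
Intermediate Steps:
L = -1/123 (L = 1/(-102 + (3 - 24)) = 1/(-102 - 21) = 1/(-123) = -1/123 ≈ -0.0081301)
g(c) = -1/123
g(-10 - 12) - 18676 = -1/123 - 18676 = -2297149/123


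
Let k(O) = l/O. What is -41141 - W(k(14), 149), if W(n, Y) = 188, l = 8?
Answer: -41329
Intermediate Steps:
k(O) = 8/O
-41141 - W(k(14), 149) = -41141 - 1*188 = -41141 - 188 = -41329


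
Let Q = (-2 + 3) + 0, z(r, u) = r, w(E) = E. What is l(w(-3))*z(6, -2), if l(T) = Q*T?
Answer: -18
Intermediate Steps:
Q = 1 (Q = 1 + 0 = 1)
l(T) = T (l(T) = 1*T = T)
l(w(-3))*z(6, -2) = -3*6 = -18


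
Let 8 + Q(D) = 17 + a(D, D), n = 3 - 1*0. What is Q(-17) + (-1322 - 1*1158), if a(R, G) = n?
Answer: -2468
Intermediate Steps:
n = 3 (n = 3 + 0 = 3)
a(R, G) = 3
Q(D) = 12 (Q(D) = -8 + (17 + 3) = -8 + 20 = 12)
Q(-17) + (-1322 - 1*1158) = 12 + (-1322 - 1*1158) = 12 + (-1322 - 1158) = 12 - 2480 = -2468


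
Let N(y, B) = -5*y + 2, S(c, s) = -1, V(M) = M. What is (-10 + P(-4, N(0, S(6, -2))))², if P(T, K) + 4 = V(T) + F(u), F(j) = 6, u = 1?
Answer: 144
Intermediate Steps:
N(y, B) = 2 - 5*y
P(T, K) = 2 + T (P(T, K) = -4 + (T + 6) = -4 + (6 + T) = 2 + T)
(-10 + P(-4, N(0, S(6, -2))))² = (-10 + (2 - 4))² = (-10 - 2)² = (-12)² = 144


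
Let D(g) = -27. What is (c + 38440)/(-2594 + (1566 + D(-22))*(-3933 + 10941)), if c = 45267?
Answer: 83707/10782718 ≈ 0.0077631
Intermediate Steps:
(c + 38440)/(-2594 + (1566 + D(-22))*(-3933 + 10941)) = (45267 + 38440)/(-2594 + (1566 - 27)*(-3933 + 10941)) = 83707/(-2594 + 1539*7008) = 83707/(-2594 + 10785312) = 83707/10782718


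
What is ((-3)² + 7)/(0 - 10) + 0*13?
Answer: -8/5 ≈ -1.6000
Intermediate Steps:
((-3)² + 7)/(0 - 10) + 0*13 = (9 + 7)/(-10) + 0 = 16*(-⅒) + 0 = -8/5 + 0 = -8/5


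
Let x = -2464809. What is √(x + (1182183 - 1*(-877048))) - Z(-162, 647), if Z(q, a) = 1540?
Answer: -1540 + I*√405578 ≈ -1540.0 + 636.85*I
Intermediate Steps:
√(x + (1182183 - 1*(-877048))) - Z(-162, 647) = √(-2464809 + (1182183 - 1*(-877048))) - 1*1540 = √(-2464809 + (1182183 + 877048)) - 1540 = √(-2464809 + 2059231) - 1540 = √(-405578) - 1540 = I*√405578 - 1540 = -1540 + I*√405578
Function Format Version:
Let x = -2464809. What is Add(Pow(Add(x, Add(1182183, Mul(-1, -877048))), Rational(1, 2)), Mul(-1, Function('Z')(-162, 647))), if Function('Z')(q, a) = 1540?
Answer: Add(-1540, Mul(I, Pow(405578, Rational(1, 2)))) ≈ Add(-1540.0, Mul(636.85, I))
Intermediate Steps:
Add(Pow(Add(x, Add(1182183, Mul(-1, -877048))), Rational(1, 2)), Mul(-1, Function('Z')(-162, 647))) = Add(Pow(Add(-2464809, Add(1182183, Mul(-1, -877048))), Rational(1, 2)), Mul(-1, 1540)) = Add(Pow(Add(-2464809, Add(1182183, 877048)), Rational(1, 2)), -1540) = Add(Pow(Add(-2464809, 2059231), Rational(1, 2)), -1540) = Add(Pow(-405578, Rational(1, 2)), -1540) = Add(Mul(I, Pow(405578, Rational(1, 2))), -1540) = Add(-1540, Mul(I, Pow(405578, Rational(1, 2))))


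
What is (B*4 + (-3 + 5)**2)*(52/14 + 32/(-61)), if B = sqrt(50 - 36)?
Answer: 5448/427 + 5448*sqrt(14)/427 ≈ 60.498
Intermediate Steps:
B = sqrt(14) ≈ 3.7417
(B*4 + (-3 + 5)**2)*(52/14 + 32/(-61)) = (sqrt(14)*4 + (-3 + 5)**2)*(52/14 + 32/(-61)) = (4*sqrt(14) + 2**2)*(52*(1/14) + 32*(-1/61)) = (4*sqrt(14) + 4)*(26/7 - 32/61) = (4 + 4*sqrt(14))*(1362/427) = 5448/427 + 5448*sqrt(14)/427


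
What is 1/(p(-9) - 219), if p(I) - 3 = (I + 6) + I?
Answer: -1/228 ≈ -0.0043860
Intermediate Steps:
p(I) = 9 + 2*I (p(I) = 3 + ((I + 6) + I) = 3 + ((6 + I) + I) = 3 + (6 + 2*I) = 9 + 2*I)
1/(p(-9) - 219) = 1/((9 + 2*(-9)) - 219) = 1/((9 - 18) - 219) = 1/(-9 - 219) = 1/(-228) = -1/228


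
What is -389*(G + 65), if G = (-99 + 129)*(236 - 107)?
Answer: -1530715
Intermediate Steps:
G = 3870 (G = 30*129 = 3870)
-389*(G + 65) = -389*(3870 + 65) = -389*3935 = -1530715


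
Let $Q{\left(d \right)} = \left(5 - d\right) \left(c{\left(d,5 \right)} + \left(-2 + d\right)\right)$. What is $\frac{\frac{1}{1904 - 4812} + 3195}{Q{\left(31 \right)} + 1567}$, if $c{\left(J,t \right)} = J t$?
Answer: $- \frac{9291059}{9355036} \approx -0.99316$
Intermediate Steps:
$Q{\left(d \right)} = \left(-2 + 6 d\right) \left(5 - d\right)$ ($Q{\left(d \right)} = \left(5 - d\right) \left(d 5 + \left(-2 + d\right)\right) = \left(5 - d\right) \left(5 d + \left(-2 + d\right)\right) = \left(5 - d\right) \left(-2 + 6 d\right) = \left(-2 + 6 d\right) \left(5 - d\right)$)
$\frac{\frac{1}{1904 - 4812} + 3195}{Q{\left(31 \right)} + 1567} = \frac{\frac{1}{1904 - 4812} + 3195}{\left(-10 - 6 \cdot 31^{2} + 32 \cdot 31\right) + 1567} = \frac{\frac{1}{-2908} + 3195}{\left(-10 - 5766 + 992\right) + 1567} = \frac{- \frac{1}{2908} + 3195}{\left(-10 - 5766 + 992\right) + 1567} = \frac{9291059}{2908 \left(-4784 + 1567\right)} = \frac{9291059}{2908 \left(-3217\right)} = \frac{9291059}{2908} \left(- \frac{1}{3217}\right) = - \frac{9291059}{9355036}$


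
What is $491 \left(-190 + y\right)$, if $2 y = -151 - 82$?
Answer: $- \frac{300983}{2} \approx -1.5049 \cdot 10^{5}$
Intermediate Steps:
$y = - \frac{233}{2}$ ($y = \frac{-151 - 82}{2} = \frac{1}{2} \left(-233\right) = - \frac{233}{2} \approx -116.5$)
$491 \left(-190 + y\right) = 491 \left(-190 - \frac{233}{2}\right) = 491 \left(- \frac{613}{2}\right) = - \frac{300983}{2}$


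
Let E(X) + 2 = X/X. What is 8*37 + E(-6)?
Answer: 295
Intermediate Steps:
E(X) = -1 (E(X) = -2 + X/X = -2 + 1 = -1)
8*37 + E(-6) = 8*37 - 1 = 296 - 1 = 295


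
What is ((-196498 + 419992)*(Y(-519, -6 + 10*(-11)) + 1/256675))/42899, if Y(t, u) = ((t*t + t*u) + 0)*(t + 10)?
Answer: -9622951669056009756/11011100825 ≈ -8.7393e+8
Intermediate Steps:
Y(t, u) = (10 + t)*(t**2 + t*u) (Y(t, u) = ((t**2 + t*u) + 0)*(10 + t) = (t**2 + t*u)*(10 + t) = (10 + t)*(t**2 + t*u))
((-196498 + 419992)*(Y(-519, -6 + 10*(-11)) + 1/256675))/42899 = ((-196498 + 419992)*(-519*((-519)**2 + 10*(-519) + 10*(-6 + 10*(-11)) - 519*(-6 + 10*(-11))) + 1/256675))/42899 = (223494*(-519*(269361 - 5190 + 10*(-6 - 110) - 519*(-6 - 110)) + 1/256675))*(1/42899) = (223494*(-519*(269361 - 5190 + 10*(-116) - 519*(-116)) + 1/256675))*(1/42899) = (223494*(-519*(269361 - 5190 - 1160 + 60204) + 1/256675))*(1/42899) = (223494*(-519*323215 + 1/256675))*(1/42899) = (223494*(-167748585 + 1/256675))*(1/42899) = (223494*(-43056868054874/256675))*(1/42899) = -9622951669056009756/256675*1/42899 = -9622951669056009756/11011100825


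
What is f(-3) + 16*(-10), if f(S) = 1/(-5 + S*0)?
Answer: -801/5 ≈ -160.20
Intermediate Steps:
f(S) = -1/5 (f(S) = 1/(-5 + 0) = 1/(-5) = -1/5)
f(-3) + 16*(-10) = -1/5 + 16*(-10) = -1/5 - 160 = -801/5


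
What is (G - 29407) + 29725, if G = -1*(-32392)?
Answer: 32710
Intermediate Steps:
G = 32392
(G - 29407) + 29725 = (32392 - 29407) + 29725 = 2985 + 29725 = 32710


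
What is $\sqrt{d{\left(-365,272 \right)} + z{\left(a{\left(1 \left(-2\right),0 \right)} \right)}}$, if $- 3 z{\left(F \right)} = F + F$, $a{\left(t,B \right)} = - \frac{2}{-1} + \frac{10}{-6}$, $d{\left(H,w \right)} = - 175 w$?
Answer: $\frac{i \sqrt{428402}}{3} \approx 218.17 i$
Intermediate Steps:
$a{\left(t,B \right)} = \frac{1}{3}$ ($a{\left(t,B \right)} = \left(-2\right) \left(-1\right) + 10 \left(- \frac{1}{6}\right) = 2 - \frac{5}{3} = \frac{1}{3}$)
$z{\left(F \right)} = - \frac{2 F}{3}$ ($z{\left(F \right)} = - \frac{F + F}{3} = - \frac{2 F}{3}$)
$\sqrt{d{\left(-365,272 \right)} + z{\left(a{\left(1 \left(-2\right),0 \right)} \right)}} = \sqrt{\left(-175\right) 272 - \frac{2}{9}} = \sqrt{-47600 - \frac{2}{9}} = \sqrt{- \frac{428402}{9}} = \frac{i \sqrt{428402}}{3}$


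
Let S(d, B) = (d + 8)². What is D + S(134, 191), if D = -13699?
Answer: 6465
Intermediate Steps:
S(d, B) = (8 + d)²
D + S(134, 191) = -13699 + (8 + 134)² = -13699 + 142² = -13699 + 20164 = 6465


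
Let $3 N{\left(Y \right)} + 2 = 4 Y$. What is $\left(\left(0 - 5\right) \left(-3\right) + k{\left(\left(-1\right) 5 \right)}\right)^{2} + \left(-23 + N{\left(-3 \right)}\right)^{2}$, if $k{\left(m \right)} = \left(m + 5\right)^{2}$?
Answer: $\frac{8914}{9} \approx 990.44$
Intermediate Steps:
$k{\left(m \right)} = \left(5 + m\right)^{2}$
$N{\left(Y \right)} = - \frac{2}{3} + \frac{4 Y}{3}$
$\left(\left(0 - 5\right) \left(-3\right) + k{\left(\left(-1\right) 5 \right)}\right)^{2} + \left(-23 + N{\left(-3 \right)}\right)^{2} = \left(\left(0 - 5\right) \left(-3\right) + \left(5 - 5\right)^{2}\right)^{2} + \left(-23 + \left(- \frac{2}{3} + \frac{4}{3} \left(-3\right)\right)\right)^{2} = \left(\left(-5\right) \left(-3\right) + \left(5 - 5\right)^{2}\right)^{2} + \left(-23 - \frac{14}{3}\right)^{2} = \left(15 + 0^{2}\right)^{2} + \left(-23 - \frac{14}{3}\right)^{2} = \left(15 + 0\right)^{2} + \left(- \frac{83}{3}\right)^{2} = 15^{2} + \frac{6889}{9} = 225 + \frac{6889}{9} = \frac{8914}{9}$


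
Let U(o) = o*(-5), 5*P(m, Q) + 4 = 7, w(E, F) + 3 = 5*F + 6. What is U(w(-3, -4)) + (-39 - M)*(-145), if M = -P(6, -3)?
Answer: 5653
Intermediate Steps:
w(E, F) = 3 + 5*F (w(E, F) = -3 + (5*F + 6) = -3 + (6 + 5*F) = 3 + 5*F)
P(m, Q) = ⅗ (P(m, Q) = -⅘ + (⅕)*7 = -⅘ + 7/5 = ⅗)
M = -⅗ (M = -1*⅗ = -⅗ ≈ -0.60000)
U(o) = -5*o
U(w(-3, -4)) + (-39 - M)*(-145) = -5*(3 + 5*(-4)) + (-39 - 1*(-⅗))*(-145) = -5*(3 - 20) + (-39 + ⅗)*(-145) = -5*(-17) - 192/5*(-145) = 85 + 5568 = 5653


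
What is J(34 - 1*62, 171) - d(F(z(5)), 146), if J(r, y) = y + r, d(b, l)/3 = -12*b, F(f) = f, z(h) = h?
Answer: 323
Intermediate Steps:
d(b, l) = -36*b (d(b, l) = 3*(-12*b) = -36*b)
J(r, y) = r + y
J(34 - 1*62, 171) - d(F(z(5)), 146) = ((34 - 1*62) + 171) - (-36)*5 = ((34 - 62) + 171) - 1*(-180) = (-28 + 171) + 180 = 143 + 180 = 323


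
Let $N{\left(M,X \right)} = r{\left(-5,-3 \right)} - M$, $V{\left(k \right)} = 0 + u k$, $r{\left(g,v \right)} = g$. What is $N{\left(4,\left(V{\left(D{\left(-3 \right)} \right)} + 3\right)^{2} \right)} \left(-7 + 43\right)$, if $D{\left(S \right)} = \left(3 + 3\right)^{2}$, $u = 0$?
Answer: $-324$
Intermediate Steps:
$D{\left(S \right)} = 36$ ($D{\left(S \right)} = 6^{2} = 36$)
$V{\left(k \right)} = 0$ ($V{\left(k \right)} = 0 + 0 k = 0 + 0 = 0$)
$N{\left(M,X \right)} = -5 - M$
$N{\left(4,\left(V{\left(D{\left(-3 \right)} \right)} + 3\right)^{2} \right)} \left(-7 + 43\right) = \left(-5 - 4\right) \left(-7 + 43\right) = \left(-5 - 4\right) 36 = \left(-9\right) 36 = -324$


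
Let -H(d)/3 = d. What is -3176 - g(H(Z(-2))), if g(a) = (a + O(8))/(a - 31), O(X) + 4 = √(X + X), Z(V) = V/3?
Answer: -92102/29 ≈ -3175.9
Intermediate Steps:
Z(V) = V/3 (Z(V) = V*(⅓) = V/3)
O(X) = -4 + √2*√X (O(X) = -4 + √(X + X) = -4 + √(2*X) = -4 + √2*√X)
H(d) = -3*d
g(a) = a/(-31 + a) (g(a) = (a + (-4 + √2*√8))/(a - 31) = (a + (-4 + √2*(2*√2)))/(-31 + a) = (a + (-4 + 4))/(-31 + a) = (a + 0)/(-31 + a) = a/(-31 + a))
-3176 - g(H(Z(-2))) = -3176 - (-(-2))/(-31 - (-2)) = -3176 - (-3*(-⅔))/(-31 - 3*(-⅔)) = -3176 - 2/(-31 + 2) = -3176 - 2/(-29) = -3176 - 2*(-1)/29 = -3176 - 1*(-2/29) = -3176 + 2/29 = -92102/29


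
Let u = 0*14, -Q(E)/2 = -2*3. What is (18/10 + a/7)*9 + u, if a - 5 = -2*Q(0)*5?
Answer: -4608/35 ≈ -131.66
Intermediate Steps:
Q(E) = 12 (Q(E) = -(-4)*3 = -2*(-6) = 12)
a = -115 (a = 5 - 2*12*5 = 5 - 24*5 = 5 - 120 = -115)
u = 0
(18/10 + a/7)*9 + u = (18/10 - 115/7)*9 + 0 = (18*(⅒) - 115*⅐)*9 + 0 = (9/5 - 115/7)*9 + 0 = -512/35*9 + 0 = -4608/35 + 0 = -4608/35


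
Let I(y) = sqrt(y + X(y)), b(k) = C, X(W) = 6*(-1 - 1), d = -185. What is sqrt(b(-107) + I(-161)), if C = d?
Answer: sqrt(-185 + I*sqrt(173)) ≈ 0.48321 + 13.61*I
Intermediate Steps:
X(W) = -12 (X(W) = 6*(-2) = -12)
C = -185
b(k) = -185
I(y) = sqrt(-12 + y) (I(y) = sqrt(y - 12) = sqrt(-12 + y))
sqrt(b(-107) + I(-161)) = sqrt(-185 + sqrt(-12 - 161)) = sqrt(-185 + sqrt(-173)) = sqrt(-185 + I*sqrt(173))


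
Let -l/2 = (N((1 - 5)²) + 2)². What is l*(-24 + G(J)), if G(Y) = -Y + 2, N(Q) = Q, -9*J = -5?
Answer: 14616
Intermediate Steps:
J = 5/9 (J = -⅑*(-5) = 5/9 ≈ 0.55556)
l = -648 (l = -2*((1 - 5)² + 2)² = -2*((-4)² + 2)² = -2*(16 + 2)² = -2*18² = -2*324 = -648)
G(Y) = 2 - Y
l*(-24 + G(J)) = -648*(-24 + (2 - 1*5/9)) = -648*(-24 + (2 - 5/9)) = -648*(-24 + 13/9) = -648*(-203/9) = 14616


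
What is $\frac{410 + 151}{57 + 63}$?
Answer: $\frac{187}{40} \approx 4.675$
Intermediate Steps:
$\frac{410 + 151}{57 + 63} = \frac{561}{120} = 561 \cdot \frac{1}{120} = \frac{187}{40}$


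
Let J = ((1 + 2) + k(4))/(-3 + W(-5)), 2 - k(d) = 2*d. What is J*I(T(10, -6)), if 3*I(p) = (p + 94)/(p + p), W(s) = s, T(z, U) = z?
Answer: 13/20 ≈ 0.65000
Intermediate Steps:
k(d) = 2 - 2*d
I(p) = (94 + p)/(6*p) (I(p) = ((p + 94)/(p + p))/3 = ((94 + p)/((2*p)))/3 = ((94 + p)*(1/(2*p)))/3 = ((94 + p)/(2*p))/3 = (94 + p)/(6*p))
J = 3/8 (J = ((1 + 2) + (2 - 2*4))/(-3 - 5) = (3 + (2 - 8))/(-8) = (3 - 6)*(-⅛) = -3*(-⅛) = 3/8 ≈ 0.37500)
J*I(T(10, -6)) = 3*((⅙)*(94 + 10)/10)/8 = 3*((⅙)*(⅒)*104)/8 = (3/8)*(26/15) = 13/20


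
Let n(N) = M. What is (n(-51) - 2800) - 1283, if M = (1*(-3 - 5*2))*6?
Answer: -4161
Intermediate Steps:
M = -78 (M = (1*(-3 - 10))*6 = (1*(-13))*6 = -13*6 = -78)
n(N) = -78
(n(-51) - 2800) - 1283 = (-78 - 2800) - 1283 = -2878 - 1283 = -4161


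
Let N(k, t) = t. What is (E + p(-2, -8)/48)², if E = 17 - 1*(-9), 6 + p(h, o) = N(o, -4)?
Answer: 383161/576 ≈ 665.21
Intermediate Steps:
p(h, o) = -10 (p(h, o) = -6 - 4 = -10)
E = 26 (E = 17 + 9 = 26)
(E + p(-2, -8)/48)² = (26 - 10/48)² = (26 - 10*1/48)² = (26 - 5/24)² = (619/24)² = 383161/576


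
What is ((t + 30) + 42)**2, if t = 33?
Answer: 11025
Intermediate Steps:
((t + 30) + 42)**2 = ((33 + 30) + 42)**2 = (63 + 42)**2 = 105**2 = 11025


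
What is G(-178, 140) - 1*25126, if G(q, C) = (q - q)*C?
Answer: -25126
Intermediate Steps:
G(q, C) = 0 (G(q, C) = 0*C = 0)
G(-178, 140) - 1*25126 = 0 - 1*25126 = 0 - 25126 = -25126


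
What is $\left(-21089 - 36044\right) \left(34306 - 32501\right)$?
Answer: $-103125065$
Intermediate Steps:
$\left(-21089 - 36044\right) \left(34306 - 32501\right) = \left(-57133\right) 1805 = -103125065$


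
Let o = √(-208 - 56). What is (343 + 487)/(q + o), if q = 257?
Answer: 213310/66313 - 1660*I*√66/66313 ≈ 3.2167 - 0.20337*I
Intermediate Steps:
o = 2*I*√66 (o = √(-264) = 2*I*√66 ≈ 16.248*I)
(343 + 487)/(q + o) = (343 + 487)/(257 + 2*I*√66) = 830/(257 + 2*I*√66)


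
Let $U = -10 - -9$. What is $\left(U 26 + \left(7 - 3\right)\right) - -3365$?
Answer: $3343$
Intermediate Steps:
$U = -1$ ($U = -10 + 9 = -1$)
$\left(U 26 + \left(7 - 3\right)\right) - -3365 = \left(\left(-1\right) 26 + \left(7 - 3\right)\right) - -3365 = \left(-26 + \left(7 - 3\right)\right) + 3365 = \left(-26 + 4\right) + 3365 = -22 + 3365 = 3343$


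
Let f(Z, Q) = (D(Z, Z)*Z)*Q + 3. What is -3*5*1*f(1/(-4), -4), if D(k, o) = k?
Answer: -165/4 ≈ -41.250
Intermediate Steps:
f(Z, Q) = 3 + Q*Z² (f(Z, Q) = (Z*Z)*Q + 3 = Z²*Q + 3 = Q*Z² + 3 = 3 + Q*Z²)
-3*5*1*f(1/(-4), -4) = -3*5*1*(3 - 4*(1/(-4))²) = -15*(3 - 4*(-¼)²) = -15*(3 - 4*1/16) = -15*(3 - ¼) = -15*11/4 = -3*55/4 = -165/4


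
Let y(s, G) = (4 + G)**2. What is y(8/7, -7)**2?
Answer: 81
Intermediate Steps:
y(8/7, -7)**2 = ((4 - 7)**2)**2 = ((-3)**2)**2 = 9**2 = 81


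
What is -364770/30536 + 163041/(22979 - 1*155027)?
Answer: -2214407039/168009072 ≈ -13.180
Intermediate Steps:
-364770/30536 + 163041/(22979 - 1*155027) = -364770*1/30536 + 163041/(22979 - 155027) = -182385/15268 + 163041/(-132048) = -182385/15268 + 163041*(-1/132048) = -182385/15268 - 54347/44016 = -2214407039/168009072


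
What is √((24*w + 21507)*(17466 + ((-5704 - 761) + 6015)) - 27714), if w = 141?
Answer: √423517542 ≈ 20580.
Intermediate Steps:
√((24*w + 21507)*(17466 + ((-5704 - 761) + 6015)) - 27714) = √((24*141 + 21507)*(17466 + ((-5704 - 761) + 6015)) - 27714) = √((3384 + 21507)*(17466 + (-6465 + 6015)) - 27714) = √(24891*(17466 - 450) - 27714) = √(24891*17016 - 27714) = √(423545256 - 27714) = √423517542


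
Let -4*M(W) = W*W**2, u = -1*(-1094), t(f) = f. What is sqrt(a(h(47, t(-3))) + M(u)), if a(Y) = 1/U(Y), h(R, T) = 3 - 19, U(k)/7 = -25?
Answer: 3*I*sqrt(44553882373)/35 ≈ 18092.0*I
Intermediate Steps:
U(k) = -175 (U(k) = 7*(-25) = -175)
u = 1094
h(R, T) = -16
M(W) = -W**3/4 (M(W) = -W*W**2/4 = -W**3/4)
a(Y) = -1/175 (a(Y) = 1/(-175) = -1/175)
sqrt(a(h(47, t(-3))) + M(u)) = sqrt(-1/175 - 1/4*1094**3) = sqrt(-1/175 - 1/4*1309338584) = sqrt(-1/175 - 327334646) = sqrt(-57283563051/175) = 3*I*sqrt(44553882373)/35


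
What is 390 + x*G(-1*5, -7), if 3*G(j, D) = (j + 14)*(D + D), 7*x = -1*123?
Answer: 1128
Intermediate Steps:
x = -123/7 (x = (-1*123)/7 = (⅐)*(-123) = -123/7 ≈ -17.571)
G(j, D) = 2*D*(14 + j)/3 (G(j, D) = ((j + 14)*(D + D))/3 = ((14 + j)*(2*D))/3 = (2*D*(14 + j))/3 = 2*D*(14 + j)/3)
390 + x*G(-1*5, -7) = 390 - 82*(-7)*(14 - 1*5)/7 = 390 - 82*(-7)*(14 - 5)/7 = 390 - 82*(-7)*9/7 = 390 - 123/7*(-42) = 390 + 738 = 1128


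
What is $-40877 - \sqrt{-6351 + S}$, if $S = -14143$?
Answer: $-40877 - i \sqrt{20494} \approx -40877.0 - 143.16 i$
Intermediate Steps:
$-40877 - \sqrt{-6351 + S} = -40877 - \sqrt{-6351 - 14143} = -40877 - \sqrt{-20494} = -40877 - i \sqrt{20494}$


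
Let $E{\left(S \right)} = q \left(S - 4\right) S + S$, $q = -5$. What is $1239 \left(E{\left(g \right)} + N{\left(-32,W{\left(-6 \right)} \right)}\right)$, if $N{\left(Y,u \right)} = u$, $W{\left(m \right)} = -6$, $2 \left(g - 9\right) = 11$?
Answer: $- \frac{3730629}{4} \approx -9.3266 \cdot 10^{5}$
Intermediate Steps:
$g = \frac{29}{2}$ ($g = 9 + \frac{1}{2} \cdot 11 = 9 + \frac{11}{2} = \frac{29}{2} \approx 14.5$)
$E{\left(S \right)} = S + S \left(20 - 5 S\right)$ ($E{\left(S \right)} = - 5 \left(S - 4\right) S + S = - 5 \left(-4 + S\right) S + S = \left(20 - 5 S\right) S + S = S \left(20 - 5 S\right) + S = S + S \left(20 - 5 S\right)$)
$1239 \left(E{\left(g \right)} + N{\left(-32,W{\left(-6 \right)} \right)}\right) = 1239 \left(\frac{29 \left(21 - \frac{145}{2}\right)}{2} - 6\right) = 1239 \left(\frac{29}{2} \left(- \frac{103}{2}\right) - 6\right) = 1239 \left(- \frac{2987}{4} - 6\right) = 1239 \left(- \frac{3011}{4}\right) = - \frac{3730629}{4}$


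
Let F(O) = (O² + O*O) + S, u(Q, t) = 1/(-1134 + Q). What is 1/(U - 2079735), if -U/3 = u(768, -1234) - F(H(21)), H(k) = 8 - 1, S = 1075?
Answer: -122/253298351 ≈ -4.8165e-7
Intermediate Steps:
H(k) = 7
F(O) = 1075 + 2*O² (F(O) = (O² + O*O) + 1075 = (O² + O²) + 1075 = 2*O² + 1075 = 1075 + 2*O²)
U = 429319/122 (U = -3*(1/(-1134 + 768) - (1075 + 2*7²)) = -3*(1/(-366) - (1075 + 2*49)) = -3*(-1/366 - (1075 + 98)) = -3*(-1/366 - 1*1173) = -3*(-1/366 - 1173) = -3*(-429319/366) = 429319/122 ≈ 3519.0)
1/(U - 2079735) = 1/(429319/122 - 2079735) = 1/(-253298351/122) = -122/253298351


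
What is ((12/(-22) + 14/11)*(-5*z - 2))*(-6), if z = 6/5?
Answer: 384/11 ≈ 34.909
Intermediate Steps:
z = 6/5 (z = 6*(⅕) = 6/5 ≈ 1.2000)
((12/(-22) + 14/11)*(-5*z - 2))*(-6) = ((12/(-22) + 14/11)*(-5*6/5 - 2))*(-6) = ((12*(-1/22) + 14*(1/11))*(-6 - 2))*(-6) = ((-6/11 + 14/11)*(-8))*(-6) = ((8/11)*(-8))*(-6) = -64/11*(-6) = 384/11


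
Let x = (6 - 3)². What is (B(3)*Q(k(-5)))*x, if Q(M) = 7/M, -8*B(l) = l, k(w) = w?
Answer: 189/40 ≈ 4.7250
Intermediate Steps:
x = 9 (x = 3² = 9)
B(l) = -l/8
(B(3)*Q(k(-5)))*x = ((-⅛*3)*(7/(-5)))*9 = -21*(-1)/(8*5)*9 = -3/8*(-7/5)*9 = (21/40)*9 = 189/40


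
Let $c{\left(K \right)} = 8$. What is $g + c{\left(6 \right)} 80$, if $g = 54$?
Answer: $694$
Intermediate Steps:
$g + c{\left(6 \right)} 80 = 54 + 8 \cdot 80 = 54 + 640 = 694$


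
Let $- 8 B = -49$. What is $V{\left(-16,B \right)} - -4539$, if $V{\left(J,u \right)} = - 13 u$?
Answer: $\frac{35675}{8} \approx 4459.4$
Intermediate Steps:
$B = \frac{49}{8}$ ($B = \left(- \frac{1}{8}\right) \left(-49\right) = \frac{49}{8} \approx 6.125$)
$V{\left(-16,B \right)} - -4539 = \left(-13\right) \frac{49}{8} - -4539 = - \frac{637}{8} + 4539 = \frac{35675}{8}$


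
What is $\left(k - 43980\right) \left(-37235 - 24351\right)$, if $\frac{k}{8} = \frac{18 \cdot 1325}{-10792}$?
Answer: $\frac{3655305851820}{1349} \approx 2.7096 \cdot 10^{9}$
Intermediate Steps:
$k = - \frac{23850}{1349}$ ($k = 8 \frac{18 \cdot 1325}{-10792} = 8 \cdot 23850 \left(- \frac{1}{10792}\right) = 8 \left(- \frac{11925}{5396}\right) = - \frac{23850}{1349} \approx -17.68$)
$\left(k - 43980\right) \left(-37235 - 24351\right) = \left(- \frac{23850}{1349} - 43980\right) \left(-37235 - 24351\right) = \left(- \frac{59352870}{1349}\right) \left(-61586\right) = \frac{3655305851820}{1349}$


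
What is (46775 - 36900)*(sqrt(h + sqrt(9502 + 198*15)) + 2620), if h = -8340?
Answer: 25872500 + 9875*sqrt(-8340 + 2*sqrt(3118)) ≈ 2.5873e+7 + 8.9576e+5*I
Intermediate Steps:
(46775 - 36900)*(sqrt(h + sqrt(9502 + 198*15)) + 2620) = (46775 - 36900)*(sqrt(-8340 + sqrt(9502 + 198*15)) + 2620) = 9875*(sqrt(-8340 + sqrt(9502 + 2970)) + 2620) = 9875*(sqrt(-8340 + sqrt(12472)) + 2620) = 9875*(sqrt(-8340 + 2*sqrt(3118)) + 2620) = 9875*(2620 + sqrt(-8340 + 2*sqrt(3118))) = 25872500 + 9875*sqrt(-8340 + 2*sqrt(3118))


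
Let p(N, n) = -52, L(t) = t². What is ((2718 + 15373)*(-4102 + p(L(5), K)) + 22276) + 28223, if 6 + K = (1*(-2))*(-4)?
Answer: -75099515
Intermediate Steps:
K = 2 (K = -6 + (1*(-2))*(-4) = -6 - 2*(-4) = -6 + 8 = 2)
((2718 + 15373)*(-4102 + p(L(5), K)) + 22276) + 28223 = ((2718 + 15373)*(-4102 - 52) + 22276) + 28223 = (18091*(-4154) + 22276) + 28223 = (-75150014 + 22276) + 28223 = -75127738 + 28223 = -75099515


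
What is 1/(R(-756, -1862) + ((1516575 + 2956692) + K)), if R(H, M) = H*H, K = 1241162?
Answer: 1/6285965 ≈ 1.5908e-7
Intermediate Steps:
R(H, M) = H²
1/(R(-756, -1862) + ((1516575 + 2956692) + K)) = 1/((-756)² + ((1516575 + 2956692) + 1241162)) = 1/(571536 + (4473267 + 1241162)) = 1/(571536 + 5714429) = 1/6285965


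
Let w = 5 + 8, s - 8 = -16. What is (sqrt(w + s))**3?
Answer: 5*sqrt(5) ≈ 11.180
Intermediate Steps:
s = -8 (s = 8 - 16 = -8)
w = 13
(sqrt(w + s))**3 = (sqrt(13 - 8))**3 = (sqrt(5))**3 = 5*sqrt(5)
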